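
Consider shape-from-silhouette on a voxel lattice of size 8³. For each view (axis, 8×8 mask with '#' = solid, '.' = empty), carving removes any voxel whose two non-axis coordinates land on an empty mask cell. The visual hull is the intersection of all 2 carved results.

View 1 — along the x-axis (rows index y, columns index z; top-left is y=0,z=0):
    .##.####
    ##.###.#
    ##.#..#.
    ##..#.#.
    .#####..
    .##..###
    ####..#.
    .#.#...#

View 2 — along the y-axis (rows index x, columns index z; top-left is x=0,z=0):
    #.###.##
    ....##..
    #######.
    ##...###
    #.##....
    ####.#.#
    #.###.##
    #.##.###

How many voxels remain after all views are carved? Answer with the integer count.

187 voxels

full grid |V| = 512
[1] x-view keeps 38 columns → grid now 304
[2] y-view keeps 41 columns → grid now 187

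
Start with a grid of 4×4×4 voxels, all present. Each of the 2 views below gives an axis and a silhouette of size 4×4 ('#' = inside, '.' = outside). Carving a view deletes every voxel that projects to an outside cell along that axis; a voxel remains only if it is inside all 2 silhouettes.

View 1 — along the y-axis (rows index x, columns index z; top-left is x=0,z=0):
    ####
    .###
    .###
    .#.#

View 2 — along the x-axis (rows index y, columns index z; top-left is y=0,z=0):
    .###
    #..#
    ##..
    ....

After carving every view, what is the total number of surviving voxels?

remaining voxels: 21

start: 4×4×4 = 64 voxels
[1] y-view keeps 12 columns → grid now 48
[2] x-view keeps 7 columns → grid now 21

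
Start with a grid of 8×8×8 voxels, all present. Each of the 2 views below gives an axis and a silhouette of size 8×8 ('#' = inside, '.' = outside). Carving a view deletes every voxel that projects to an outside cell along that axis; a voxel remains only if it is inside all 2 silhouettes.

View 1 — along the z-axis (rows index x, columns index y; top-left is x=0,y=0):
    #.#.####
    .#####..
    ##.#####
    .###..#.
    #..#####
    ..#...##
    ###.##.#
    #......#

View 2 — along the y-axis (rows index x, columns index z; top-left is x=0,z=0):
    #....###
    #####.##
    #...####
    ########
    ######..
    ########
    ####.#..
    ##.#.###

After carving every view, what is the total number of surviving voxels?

initial block: 8^3 = 512
after view 1 [z-axis, 39 of 64 cells solid] → remaining = 312
after view 2 [y-axis, 49 of 64 cells solid] → remaining = 228

remaining voxels: 228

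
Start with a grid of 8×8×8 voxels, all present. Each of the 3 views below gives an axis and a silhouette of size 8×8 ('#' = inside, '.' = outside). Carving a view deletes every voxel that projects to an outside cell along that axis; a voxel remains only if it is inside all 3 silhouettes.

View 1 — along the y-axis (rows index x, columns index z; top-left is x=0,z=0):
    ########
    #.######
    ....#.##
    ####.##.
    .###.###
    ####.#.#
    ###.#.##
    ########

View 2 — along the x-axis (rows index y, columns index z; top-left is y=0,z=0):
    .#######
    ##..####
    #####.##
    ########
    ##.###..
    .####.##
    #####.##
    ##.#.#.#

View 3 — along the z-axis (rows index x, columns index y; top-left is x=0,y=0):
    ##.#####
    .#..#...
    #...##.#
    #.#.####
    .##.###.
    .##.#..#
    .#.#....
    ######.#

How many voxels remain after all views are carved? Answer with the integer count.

initial block: 8^3 = 512
after view 1 [y-axis, 50 of 64 cells solid] → remaining = 400
after view 2 [x-axis, 51 of 64 cells solid] → remaining = 317
after view 3 [z-axis, 37 of 64 cells solid] → remaining = 183

voxel count = 183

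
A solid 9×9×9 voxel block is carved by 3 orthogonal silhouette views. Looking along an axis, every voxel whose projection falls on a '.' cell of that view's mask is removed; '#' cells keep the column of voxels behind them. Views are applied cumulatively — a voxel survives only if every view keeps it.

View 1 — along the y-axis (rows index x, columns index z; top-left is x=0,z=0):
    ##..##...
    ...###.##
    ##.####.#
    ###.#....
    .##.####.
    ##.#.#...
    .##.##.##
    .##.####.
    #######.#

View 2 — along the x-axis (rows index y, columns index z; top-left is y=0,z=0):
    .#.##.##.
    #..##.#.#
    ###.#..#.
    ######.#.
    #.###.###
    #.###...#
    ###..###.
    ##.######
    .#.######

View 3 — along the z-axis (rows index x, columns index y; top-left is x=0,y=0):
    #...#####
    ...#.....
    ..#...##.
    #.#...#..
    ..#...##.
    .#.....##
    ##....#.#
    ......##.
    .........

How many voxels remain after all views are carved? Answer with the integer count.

|visual hull| = 90

before carving: 729 voxels (9×9×9)
[1] y-view keeps 50 columns → grid now 450
[2] x-view keeps 55 columns → grid now 304
[3] z-view keeps 25 columns → grid now 90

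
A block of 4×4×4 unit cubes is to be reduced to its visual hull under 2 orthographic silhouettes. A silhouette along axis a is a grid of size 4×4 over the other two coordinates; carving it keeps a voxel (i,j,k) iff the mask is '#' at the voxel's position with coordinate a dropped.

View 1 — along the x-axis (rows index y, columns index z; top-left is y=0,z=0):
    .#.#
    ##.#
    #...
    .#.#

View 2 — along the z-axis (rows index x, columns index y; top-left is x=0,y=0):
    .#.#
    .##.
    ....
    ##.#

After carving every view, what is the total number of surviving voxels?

voxel count = 16

full grid |V| = 64
[1] x-view keeps 8 columns → grid now 32
[2] z-view keeps 7 columns → grid now 16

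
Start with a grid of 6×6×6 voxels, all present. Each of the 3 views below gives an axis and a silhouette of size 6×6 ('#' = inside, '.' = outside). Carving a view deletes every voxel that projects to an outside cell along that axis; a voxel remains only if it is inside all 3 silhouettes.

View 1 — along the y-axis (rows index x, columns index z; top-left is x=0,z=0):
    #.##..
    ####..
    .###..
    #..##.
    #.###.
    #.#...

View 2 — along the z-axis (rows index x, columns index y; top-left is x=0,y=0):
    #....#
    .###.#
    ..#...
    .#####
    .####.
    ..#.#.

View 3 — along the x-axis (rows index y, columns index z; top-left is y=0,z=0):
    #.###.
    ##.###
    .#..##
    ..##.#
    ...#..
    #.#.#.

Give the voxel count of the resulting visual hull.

voxel count = 29

start: 6×6×6 = 216 voxels
V1 y: intersect with XZ mask (19 set) -- 114 left
V2 z: intersect with XY mask (18 set) -- 60 left
V3 x: intersect with YZ mask (19 set) -- 29 left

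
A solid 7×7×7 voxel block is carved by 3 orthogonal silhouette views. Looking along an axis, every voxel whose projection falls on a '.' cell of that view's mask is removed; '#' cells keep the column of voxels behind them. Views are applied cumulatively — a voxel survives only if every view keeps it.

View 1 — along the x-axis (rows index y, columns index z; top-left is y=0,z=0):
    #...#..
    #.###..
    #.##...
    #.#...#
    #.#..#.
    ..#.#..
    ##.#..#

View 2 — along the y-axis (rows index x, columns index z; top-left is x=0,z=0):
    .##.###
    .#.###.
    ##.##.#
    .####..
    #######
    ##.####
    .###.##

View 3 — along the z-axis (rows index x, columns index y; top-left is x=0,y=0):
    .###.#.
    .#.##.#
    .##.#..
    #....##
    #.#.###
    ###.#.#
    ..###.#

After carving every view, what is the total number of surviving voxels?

start: 7×7×7 = 343 voxels
carve view 1 (along x, YZ-mask fill 21/49): 147 voxels remain
carve view 2 (along y, XZ-mask fill 36/49): 96 voxels remain
carve view 3 (along z, XY-mask fill 28/49): 59 voxels remain

remaining voxels: 59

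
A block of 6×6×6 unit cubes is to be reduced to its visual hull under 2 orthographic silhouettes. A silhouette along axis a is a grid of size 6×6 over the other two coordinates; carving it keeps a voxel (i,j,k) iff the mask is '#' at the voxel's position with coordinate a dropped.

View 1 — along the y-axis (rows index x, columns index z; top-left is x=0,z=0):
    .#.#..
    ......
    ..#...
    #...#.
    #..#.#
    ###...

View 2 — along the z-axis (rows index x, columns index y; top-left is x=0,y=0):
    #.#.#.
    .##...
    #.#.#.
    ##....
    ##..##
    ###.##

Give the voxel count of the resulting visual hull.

full grid |V| = 216
carve view 1 (along y, XZ-mask fill 11/36): 66 voxels remain
carve view 2 (along z, XY-mask fill 19/36): 40 voxels remain

voxel count = 40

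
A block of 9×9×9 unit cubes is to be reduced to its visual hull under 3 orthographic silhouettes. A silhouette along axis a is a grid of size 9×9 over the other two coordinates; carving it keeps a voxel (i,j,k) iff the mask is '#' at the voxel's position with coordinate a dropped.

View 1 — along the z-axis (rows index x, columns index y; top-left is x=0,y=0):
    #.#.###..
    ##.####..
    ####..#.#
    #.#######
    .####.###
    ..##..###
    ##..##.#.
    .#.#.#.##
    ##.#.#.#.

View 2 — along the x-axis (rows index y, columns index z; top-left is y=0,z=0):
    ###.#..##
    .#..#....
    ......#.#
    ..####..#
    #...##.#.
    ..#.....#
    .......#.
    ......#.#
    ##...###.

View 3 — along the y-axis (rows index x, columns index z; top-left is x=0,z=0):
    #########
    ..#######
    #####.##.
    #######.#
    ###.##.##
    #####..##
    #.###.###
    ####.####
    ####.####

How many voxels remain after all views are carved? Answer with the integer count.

full grid |V| = 729
  1. axis=2 (XY plane), |mask|=52  ⇒  voxels=468
  2. axis=0 (YZ plane), |mask|=29  ⇒  voxels=168
  3. axis=1 (XZ plane), |mask|=68  ⇒  voxels=138

138 voxels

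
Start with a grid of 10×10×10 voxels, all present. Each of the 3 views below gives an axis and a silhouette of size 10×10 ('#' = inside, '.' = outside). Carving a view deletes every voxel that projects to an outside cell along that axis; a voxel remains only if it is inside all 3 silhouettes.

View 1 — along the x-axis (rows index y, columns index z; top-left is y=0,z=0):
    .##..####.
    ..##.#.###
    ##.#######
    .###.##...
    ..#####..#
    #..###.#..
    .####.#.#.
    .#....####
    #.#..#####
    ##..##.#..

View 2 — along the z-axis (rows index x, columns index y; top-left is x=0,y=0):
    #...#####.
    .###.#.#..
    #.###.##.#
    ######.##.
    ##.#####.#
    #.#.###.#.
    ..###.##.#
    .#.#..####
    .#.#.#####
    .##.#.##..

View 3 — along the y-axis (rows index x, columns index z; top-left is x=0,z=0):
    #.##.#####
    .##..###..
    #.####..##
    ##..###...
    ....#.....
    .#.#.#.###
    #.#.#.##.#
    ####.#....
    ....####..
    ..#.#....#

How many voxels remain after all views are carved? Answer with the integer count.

full grid |V| = 1000
carve view 1 (along x, YZ-mask fill 60/100): 600 voxels remain
carve view 2 (along z, XY-mask fill 64/100): 380 voxels remain
carve view 3 (along y, XZ-mask fill 50/100): 185 voxels remain

|visual hull| = 185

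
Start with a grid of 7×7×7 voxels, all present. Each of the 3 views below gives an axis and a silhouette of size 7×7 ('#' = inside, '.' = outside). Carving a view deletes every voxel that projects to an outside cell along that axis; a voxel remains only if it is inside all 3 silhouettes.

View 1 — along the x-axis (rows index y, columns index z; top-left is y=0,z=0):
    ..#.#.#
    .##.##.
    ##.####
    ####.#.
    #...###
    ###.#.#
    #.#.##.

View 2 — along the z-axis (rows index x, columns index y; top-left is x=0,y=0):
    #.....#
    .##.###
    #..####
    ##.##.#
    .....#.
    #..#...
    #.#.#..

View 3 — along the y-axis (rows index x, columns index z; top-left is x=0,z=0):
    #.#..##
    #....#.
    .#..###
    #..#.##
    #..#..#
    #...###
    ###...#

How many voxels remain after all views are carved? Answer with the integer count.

48 voxels

initial block: 7^3 = 343
  1. axis=0 (YZ plane), |mask|=31  ⇒  voxels=217
  2. axis=2 (XY plane), |mask|=23  ⇒  voxels=97
  3. axis=1 (XZ plane), |mask|=25  ⇒  voxels=48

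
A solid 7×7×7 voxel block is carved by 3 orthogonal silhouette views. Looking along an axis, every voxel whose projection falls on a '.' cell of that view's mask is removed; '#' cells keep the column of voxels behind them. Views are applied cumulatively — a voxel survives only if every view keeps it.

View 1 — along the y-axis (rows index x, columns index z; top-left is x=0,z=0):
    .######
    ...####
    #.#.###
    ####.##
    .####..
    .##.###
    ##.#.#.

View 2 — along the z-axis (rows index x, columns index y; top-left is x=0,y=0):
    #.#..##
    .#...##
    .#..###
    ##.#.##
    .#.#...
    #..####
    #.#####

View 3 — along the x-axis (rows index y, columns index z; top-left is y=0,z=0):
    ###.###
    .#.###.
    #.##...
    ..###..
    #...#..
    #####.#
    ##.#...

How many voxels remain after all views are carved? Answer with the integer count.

|visual hull| = 80

before carving: 343 voxels (7×7×7)
step 1: project along y, AND mask (34/49) → |grid| = 238
step 2: project along z, AND mask (29/49) → |grid| = 143
step 3: project along x, AND mask (27/49) → |grid| = 80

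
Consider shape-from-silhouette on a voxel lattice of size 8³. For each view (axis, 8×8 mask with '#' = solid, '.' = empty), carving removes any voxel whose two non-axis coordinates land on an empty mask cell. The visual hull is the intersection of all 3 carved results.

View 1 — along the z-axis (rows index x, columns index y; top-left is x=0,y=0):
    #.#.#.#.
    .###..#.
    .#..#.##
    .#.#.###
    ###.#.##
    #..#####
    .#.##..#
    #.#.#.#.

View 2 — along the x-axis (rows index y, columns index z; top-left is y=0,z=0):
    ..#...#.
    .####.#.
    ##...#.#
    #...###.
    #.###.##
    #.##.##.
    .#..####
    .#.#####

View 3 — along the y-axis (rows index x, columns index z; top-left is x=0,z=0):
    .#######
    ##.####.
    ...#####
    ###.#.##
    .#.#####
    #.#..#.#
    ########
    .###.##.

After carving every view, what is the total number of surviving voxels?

131 voxels

initial block: 8^3 = 512
after view 1 [z-axis, 37 of 64 cells solid] → remaining = 296
after view 2 [x-axis, 37 of 64 cells solid] → remaining = 176
after view 3 [y-axis, 47 of 64 cells solid] → remaining = 131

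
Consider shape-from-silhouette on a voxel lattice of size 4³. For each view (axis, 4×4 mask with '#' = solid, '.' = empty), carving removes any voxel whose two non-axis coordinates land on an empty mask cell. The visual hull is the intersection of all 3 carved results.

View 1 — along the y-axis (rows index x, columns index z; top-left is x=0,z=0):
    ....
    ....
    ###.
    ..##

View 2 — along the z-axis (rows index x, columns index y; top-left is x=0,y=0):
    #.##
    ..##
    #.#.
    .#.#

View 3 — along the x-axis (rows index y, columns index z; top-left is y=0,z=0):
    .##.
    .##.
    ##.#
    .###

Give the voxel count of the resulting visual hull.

voxel count = 7

full grid |V| = 64
[1] y-view keeps 5 columns → grid now 20
[2] z-view keeps 9 columns → grid now 10
[3] x-view keeps 10 columns → grid now 7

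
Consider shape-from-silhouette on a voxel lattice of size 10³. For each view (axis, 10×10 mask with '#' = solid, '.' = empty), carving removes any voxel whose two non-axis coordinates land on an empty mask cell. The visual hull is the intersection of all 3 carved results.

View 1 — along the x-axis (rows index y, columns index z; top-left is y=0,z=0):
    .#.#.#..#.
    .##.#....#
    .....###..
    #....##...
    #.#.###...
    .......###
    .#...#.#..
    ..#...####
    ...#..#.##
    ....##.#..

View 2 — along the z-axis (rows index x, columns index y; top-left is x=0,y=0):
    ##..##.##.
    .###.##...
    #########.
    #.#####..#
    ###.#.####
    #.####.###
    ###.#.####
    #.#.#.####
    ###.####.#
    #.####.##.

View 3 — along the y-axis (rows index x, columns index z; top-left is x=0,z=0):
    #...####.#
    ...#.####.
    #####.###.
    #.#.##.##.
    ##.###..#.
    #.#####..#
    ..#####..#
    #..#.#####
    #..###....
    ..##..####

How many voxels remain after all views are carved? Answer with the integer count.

173 voxels

full grid |V| = 1000
[1] x-view keeps 37 columns → grid now 370
[2] z-view keeps 73 columns → grid now 275
[3] y-view keeps 61 columns → grid now 173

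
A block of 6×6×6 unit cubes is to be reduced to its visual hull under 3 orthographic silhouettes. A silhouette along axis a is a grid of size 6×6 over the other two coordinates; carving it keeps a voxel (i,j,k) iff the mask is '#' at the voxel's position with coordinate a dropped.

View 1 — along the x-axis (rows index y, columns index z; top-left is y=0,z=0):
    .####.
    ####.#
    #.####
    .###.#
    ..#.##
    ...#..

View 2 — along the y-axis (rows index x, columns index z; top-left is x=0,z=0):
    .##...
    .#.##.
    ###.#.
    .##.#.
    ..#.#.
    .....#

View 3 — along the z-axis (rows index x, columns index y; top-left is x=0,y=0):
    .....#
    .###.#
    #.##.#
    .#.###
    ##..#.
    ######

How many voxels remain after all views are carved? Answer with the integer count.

before carving: 216 voxels (6×6×6)
V1 x: intersect with YZ mask (22 set) -- 132 left
V2 y: intersect with XZ mask (15 set) -- 55 left
V3 z: intersect with XY mask (22 set) -- 30 left

voxel count = 30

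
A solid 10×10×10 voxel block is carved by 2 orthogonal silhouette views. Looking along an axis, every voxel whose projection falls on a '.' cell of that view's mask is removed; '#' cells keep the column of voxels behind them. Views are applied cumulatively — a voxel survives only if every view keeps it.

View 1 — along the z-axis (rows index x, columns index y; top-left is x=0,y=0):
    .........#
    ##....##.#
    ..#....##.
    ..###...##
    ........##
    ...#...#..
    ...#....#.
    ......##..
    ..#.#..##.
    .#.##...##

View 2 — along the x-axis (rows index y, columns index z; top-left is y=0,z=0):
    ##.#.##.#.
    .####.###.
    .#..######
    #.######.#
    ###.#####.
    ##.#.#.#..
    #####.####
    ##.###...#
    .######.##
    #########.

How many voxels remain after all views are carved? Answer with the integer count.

238 voxels

full grid |V| = 1000
carve view 1 (along z, XY-mask fill 31/100): 310 voxels remain
carve view 2 (along x, YZ-mask fill 73/100): 238 voxels remain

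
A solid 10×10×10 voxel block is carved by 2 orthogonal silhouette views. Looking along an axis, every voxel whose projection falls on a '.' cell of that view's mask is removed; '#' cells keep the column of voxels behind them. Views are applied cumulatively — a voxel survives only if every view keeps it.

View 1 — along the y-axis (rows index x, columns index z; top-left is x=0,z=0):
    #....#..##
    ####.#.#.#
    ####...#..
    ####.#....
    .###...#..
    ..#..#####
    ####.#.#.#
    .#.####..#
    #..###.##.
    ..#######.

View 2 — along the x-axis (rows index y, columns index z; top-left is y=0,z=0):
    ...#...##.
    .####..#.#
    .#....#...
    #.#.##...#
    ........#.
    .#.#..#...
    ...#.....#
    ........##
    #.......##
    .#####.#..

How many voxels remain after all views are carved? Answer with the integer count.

remaining voxels: 190

start: 10×10×10 = 1000 voxels
carve view 1 (along y, XZ-mask fill 57/100): 570 voxels remain
carve view 2 (along x, YZ-mask fill 33/100): 190 voxels remain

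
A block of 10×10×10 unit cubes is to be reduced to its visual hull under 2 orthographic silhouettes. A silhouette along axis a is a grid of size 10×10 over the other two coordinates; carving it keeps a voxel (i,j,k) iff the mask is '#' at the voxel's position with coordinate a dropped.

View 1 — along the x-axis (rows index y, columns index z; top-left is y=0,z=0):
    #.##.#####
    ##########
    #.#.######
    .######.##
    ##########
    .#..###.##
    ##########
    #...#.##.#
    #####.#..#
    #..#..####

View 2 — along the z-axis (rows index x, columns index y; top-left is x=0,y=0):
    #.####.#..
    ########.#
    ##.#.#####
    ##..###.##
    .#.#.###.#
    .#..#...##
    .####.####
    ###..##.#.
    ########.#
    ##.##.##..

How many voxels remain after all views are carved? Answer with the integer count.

voxel count = 546

full grid |V| = 1000
after view 1 [x-axis, 78 of 100 cells solid] → remaining = 780
after view 2 [z-axis, 69 of 100 cells solid] → remaining = 546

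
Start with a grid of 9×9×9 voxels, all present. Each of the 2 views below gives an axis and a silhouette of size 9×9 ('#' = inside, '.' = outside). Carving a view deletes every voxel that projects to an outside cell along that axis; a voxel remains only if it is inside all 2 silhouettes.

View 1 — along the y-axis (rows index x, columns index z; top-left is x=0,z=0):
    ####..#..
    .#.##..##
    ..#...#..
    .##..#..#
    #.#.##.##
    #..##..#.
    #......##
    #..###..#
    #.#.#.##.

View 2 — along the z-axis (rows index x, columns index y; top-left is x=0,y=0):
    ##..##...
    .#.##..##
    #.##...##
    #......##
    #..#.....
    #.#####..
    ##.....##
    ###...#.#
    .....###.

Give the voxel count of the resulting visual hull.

start: 9×9×9 = 729 voxels
step 1: project along y, AND mask (39/81) → |grid| = 351
step 2: project along z, AND mask (37/81) → |grid| = 155

voxel count = 155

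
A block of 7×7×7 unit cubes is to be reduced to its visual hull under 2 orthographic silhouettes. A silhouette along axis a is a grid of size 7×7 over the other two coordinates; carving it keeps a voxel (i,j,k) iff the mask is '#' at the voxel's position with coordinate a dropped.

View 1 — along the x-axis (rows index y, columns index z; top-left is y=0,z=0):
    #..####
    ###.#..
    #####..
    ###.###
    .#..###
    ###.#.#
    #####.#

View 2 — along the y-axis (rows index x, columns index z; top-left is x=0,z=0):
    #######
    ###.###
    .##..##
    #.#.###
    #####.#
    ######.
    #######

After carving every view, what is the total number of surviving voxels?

before carving: 343 voxels (7×7×7)
carve view 1 (along x, YZ-mask fill 35/49): 245 voxels remain
carve view 2 (along y, XZ-mask fill 41/49): 209 voxels remain

remaining voxels: 209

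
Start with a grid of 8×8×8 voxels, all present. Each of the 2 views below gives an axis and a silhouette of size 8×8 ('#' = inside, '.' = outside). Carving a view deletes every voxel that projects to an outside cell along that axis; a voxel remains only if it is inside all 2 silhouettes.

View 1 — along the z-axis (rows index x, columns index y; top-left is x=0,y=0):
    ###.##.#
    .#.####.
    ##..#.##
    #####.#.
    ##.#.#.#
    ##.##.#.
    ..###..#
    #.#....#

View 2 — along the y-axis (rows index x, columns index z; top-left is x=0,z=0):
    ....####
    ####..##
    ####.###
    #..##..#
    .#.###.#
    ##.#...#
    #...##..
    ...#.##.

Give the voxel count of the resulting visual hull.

179 voxels

start: 8×8×8 = 512 voxels
V1 z: intersect with XY mask (39 set) -- 312 left
V2 y: intersect with XZ mask (36 set) -- 179 left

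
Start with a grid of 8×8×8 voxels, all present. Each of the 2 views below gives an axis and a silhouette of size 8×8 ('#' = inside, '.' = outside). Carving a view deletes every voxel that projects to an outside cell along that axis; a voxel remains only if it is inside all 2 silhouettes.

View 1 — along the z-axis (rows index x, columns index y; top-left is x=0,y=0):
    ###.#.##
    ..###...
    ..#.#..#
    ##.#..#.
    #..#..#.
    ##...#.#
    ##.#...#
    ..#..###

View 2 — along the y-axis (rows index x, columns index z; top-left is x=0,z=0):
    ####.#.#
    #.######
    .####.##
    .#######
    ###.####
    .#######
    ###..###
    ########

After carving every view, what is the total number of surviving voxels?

initial block: 8^3 = 512
step 1: project along z, AND mask (31/64) → |grid| = 248
step 2: project along y, AND mask (54/64) → |grid| = 208

voxel count = 208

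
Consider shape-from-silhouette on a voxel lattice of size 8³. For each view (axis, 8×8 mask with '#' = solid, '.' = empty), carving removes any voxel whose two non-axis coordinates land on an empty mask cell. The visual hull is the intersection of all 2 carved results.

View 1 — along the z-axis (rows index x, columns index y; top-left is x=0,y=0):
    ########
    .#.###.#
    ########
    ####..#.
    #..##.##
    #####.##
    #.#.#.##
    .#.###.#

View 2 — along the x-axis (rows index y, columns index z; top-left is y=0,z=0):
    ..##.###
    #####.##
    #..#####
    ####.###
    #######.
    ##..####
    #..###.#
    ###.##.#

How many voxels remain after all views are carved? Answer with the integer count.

full grid |V| = 512
step 1: project along z, AND mask (48/64) → |grid| = 384
step 2: project along x, AND mask (49/64) → |grid| = 296

296 voxels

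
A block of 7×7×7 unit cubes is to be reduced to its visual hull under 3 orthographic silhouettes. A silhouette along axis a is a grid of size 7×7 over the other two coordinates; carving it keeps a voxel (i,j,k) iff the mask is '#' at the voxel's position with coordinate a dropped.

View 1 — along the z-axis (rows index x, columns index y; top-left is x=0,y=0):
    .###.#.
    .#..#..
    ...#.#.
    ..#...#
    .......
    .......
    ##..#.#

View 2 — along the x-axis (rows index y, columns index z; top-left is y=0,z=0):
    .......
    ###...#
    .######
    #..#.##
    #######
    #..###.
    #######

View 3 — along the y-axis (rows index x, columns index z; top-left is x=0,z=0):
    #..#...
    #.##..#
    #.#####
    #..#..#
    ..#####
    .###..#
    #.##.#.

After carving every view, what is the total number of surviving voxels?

remaining voxels: 36

before carving: 343 voxels (7×7×7)
after view 1 [z-axis, 14 of 49 cells solid] → remaining = 98
after view 2 [x-axis, 32 of 49 cells solid] → remaining = 68
after view 3 [y-axis, 28 of 49 cells solid] → remaining = 36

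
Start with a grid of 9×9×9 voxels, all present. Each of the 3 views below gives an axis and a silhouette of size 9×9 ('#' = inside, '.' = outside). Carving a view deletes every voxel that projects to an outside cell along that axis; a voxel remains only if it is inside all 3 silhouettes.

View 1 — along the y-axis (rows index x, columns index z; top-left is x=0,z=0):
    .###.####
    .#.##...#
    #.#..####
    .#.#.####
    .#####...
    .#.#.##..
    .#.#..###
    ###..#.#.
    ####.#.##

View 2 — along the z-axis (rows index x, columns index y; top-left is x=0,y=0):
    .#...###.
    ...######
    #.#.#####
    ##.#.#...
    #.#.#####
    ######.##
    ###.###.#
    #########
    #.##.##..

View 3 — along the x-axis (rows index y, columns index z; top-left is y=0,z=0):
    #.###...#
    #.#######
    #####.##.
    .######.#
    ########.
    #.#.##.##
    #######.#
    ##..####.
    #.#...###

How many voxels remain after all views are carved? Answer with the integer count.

full grid |V| = 729
[1] y-view keeps 49 columns → grid now 441
[2] z-view keeps 57 columns → grid now 300
[3] x-view keeps 60 columns → grid now 207

voxel count = 207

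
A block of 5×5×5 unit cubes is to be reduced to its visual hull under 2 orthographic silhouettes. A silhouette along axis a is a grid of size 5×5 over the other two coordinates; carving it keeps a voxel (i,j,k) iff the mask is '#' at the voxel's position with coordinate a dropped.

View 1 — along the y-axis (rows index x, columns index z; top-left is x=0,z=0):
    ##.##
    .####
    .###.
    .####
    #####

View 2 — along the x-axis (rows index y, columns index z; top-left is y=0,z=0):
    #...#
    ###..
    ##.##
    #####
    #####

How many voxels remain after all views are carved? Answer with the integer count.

|visual hull| = 73

full grid |V| = 125
  1. axis=1 (XZ plane), |mask|=20  ⇒  voxels=100
  2. axis=0 (YZ plane), |mask|=19  ⇒  voxels=73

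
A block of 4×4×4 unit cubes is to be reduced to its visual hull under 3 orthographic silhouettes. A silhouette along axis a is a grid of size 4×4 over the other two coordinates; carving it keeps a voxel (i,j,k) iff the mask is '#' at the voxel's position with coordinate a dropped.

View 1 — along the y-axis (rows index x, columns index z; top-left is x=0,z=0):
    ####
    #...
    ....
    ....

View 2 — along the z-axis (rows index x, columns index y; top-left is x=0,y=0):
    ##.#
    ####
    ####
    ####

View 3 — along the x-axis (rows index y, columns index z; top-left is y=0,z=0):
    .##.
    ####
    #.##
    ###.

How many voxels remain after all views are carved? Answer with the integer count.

|visual hull| = 12

initial block: 4^3 = 64
V1 y: intersect with XZ mask (5 set) -- 20 left
V2 z: intersect with XY mask (15 set) -- 16 left
V3 x: intersect with YZ mask (12 set) -- 12 left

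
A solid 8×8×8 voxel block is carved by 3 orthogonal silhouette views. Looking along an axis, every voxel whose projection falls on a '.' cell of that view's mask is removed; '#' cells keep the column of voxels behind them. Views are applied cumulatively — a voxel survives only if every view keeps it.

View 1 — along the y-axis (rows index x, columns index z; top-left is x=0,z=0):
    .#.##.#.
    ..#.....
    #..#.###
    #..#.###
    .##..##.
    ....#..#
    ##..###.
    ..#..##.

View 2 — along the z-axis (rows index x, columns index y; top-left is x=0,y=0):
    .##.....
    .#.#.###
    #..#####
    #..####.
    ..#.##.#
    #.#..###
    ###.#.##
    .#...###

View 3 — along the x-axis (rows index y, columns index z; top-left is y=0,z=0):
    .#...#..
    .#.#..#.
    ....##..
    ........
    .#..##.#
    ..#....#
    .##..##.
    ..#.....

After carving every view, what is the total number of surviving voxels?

remaining voxels: 44

full grid |V| = 512
carve view 1 (along y, XZ-mask fill 29/64): 232 voxels remain
carve view 2 (along z, XY-mask fill 37/64): 136 voxels remain
carve view 3 (along x, YZ-mask fill 18/64): 44 voxels remain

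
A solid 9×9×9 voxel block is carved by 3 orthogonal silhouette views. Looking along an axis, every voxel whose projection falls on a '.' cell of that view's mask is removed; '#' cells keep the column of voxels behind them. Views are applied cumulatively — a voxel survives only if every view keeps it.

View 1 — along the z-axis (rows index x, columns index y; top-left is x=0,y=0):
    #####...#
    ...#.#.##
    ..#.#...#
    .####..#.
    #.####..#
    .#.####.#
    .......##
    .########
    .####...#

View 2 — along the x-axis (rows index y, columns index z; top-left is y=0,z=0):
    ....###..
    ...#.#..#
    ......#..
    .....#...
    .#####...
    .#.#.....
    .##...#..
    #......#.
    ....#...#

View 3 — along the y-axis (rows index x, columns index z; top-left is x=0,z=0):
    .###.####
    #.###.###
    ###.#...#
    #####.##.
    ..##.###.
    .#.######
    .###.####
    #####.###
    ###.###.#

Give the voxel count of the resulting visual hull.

initial block: 9^3 = 729
after view 1 [z-axis, 45 of 81 cells solid] → remaining = 405
after view 2 [x-axis, 22 of 81 cells solid] → remaining = 107
after view 3 [y-axis, 60 of 81 cells solid] → remaining = 80

voxel count = 80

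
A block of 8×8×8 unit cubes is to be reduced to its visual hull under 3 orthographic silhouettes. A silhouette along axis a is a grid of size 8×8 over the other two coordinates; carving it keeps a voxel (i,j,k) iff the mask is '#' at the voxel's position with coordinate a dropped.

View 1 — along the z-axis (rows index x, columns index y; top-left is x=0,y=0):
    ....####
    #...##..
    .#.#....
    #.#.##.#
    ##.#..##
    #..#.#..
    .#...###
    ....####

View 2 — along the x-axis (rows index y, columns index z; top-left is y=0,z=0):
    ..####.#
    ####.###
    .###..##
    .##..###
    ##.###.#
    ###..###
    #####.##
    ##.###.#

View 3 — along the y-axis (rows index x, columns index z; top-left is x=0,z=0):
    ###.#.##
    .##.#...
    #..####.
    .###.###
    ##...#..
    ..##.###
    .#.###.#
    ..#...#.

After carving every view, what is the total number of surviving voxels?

initial block: 8^3 = 512
V1 z: intersect with XY mask (30 set) -- 240 left
V2 x: intersect with YZ mask (47 set) -- 179 left
V3 y: intersect with XZ mask (35 set) -- 96 left

|visual hull| = 96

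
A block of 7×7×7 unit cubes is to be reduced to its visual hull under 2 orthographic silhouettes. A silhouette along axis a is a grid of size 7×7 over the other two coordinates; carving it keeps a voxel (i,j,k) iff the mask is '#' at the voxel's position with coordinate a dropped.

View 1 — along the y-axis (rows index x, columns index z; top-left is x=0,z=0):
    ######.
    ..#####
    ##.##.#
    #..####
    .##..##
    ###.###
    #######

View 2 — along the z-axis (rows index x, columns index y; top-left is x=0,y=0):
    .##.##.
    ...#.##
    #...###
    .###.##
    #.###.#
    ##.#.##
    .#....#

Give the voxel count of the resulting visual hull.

start: 7×7×7 = 343 voxels
V1 y: intersect with XZ mask (38 set) -- 266 left
V2 z: intersect with XY mask (28 set) -- 148 left

|visual hull| = 148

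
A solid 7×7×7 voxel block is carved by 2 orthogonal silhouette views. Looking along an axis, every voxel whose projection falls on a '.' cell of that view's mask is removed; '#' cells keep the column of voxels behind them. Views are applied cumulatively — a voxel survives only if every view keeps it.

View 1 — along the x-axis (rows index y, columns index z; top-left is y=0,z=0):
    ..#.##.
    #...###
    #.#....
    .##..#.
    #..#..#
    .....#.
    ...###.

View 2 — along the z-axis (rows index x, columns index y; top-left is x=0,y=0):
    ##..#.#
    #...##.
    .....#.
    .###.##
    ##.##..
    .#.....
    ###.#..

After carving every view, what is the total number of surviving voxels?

63 voxels

start: 7×7×7 = 343 voxels
carve view 1 (along x, YZ-mask fill 19/49): 133 voxels remain
carve view 2 (along z, XY-mask fill 22/49): 63 voxels remain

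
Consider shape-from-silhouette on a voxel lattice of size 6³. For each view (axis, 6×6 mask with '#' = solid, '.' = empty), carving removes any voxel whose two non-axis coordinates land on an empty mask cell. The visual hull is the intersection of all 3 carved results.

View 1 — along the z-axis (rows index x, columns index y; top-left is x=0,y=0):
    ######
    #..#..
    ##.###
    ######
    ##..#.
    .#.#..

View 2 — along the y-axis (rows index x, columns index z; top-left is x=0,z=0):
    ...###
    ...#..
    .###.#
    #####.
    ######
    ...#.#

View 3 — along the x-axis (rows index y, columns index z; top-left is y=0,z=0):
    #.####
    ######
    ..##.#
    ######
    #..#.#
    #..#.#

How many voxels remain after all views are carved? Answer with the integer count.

remaining voxels: 70

initial block: 6^3 = 216
after view 1 [z-axis, 24 of 36 cells solid] → remaining = 144
after view 2 [y-axis, 21 of 36 cells solid] → remaining = 92
after view 3 [x-axis, 26 of 36 cells solid] → remaining = 70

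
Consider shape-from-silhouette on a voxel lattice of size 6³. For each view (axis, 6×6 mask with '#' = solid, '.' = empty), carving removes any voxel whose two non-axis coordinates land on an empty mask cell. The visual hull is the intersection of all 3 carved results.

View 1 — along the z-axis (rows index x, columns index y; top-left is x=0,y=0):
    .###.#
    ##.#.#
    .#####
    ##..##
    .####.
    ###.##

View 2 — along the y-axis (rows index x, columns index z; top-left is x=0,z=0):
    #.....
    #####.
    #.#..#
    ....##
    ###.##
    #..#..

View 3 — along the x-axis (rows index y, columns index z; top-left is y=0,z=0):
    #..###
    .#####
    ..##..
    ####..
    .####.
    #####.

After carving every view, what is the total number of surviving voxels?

initial block: 6^3 = 216
step 1: project along z, AND mask (26/36) → |grid| = 156
step 2: project along y, AND mask (18/36) → |grid| = 77
step 3: project along x, AND mask (24/36) → |grid| = 50

|visual hull| = 50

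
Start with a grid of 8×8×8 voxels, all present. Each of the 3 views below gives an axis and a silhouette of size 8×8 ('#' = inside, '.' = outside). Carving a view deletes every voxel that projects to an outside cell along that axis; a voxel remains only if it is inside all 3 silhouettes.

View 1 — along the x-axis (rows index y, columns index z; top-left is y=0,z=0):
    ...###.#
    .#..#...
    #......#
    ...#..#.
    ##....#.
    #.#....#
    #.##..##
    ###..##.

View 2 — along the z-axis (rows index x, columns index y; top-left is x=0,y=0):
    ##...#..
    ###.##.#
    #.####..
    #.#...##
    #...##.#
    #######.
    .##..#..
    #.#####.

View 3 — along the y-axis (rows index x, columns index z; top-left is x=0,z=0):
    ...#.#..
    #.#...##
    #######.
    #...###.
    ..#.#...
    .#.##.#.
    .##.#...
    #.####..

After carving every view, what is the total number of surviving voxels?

59 voxels

full grid |V| = 512
V1 x: intersect with YZ mask (26 set) -- 208 left
V2 z: intersect with XY mask (38 set) -- 120 left
V3 y: intersect with XZ mask (31 set) -- 59 left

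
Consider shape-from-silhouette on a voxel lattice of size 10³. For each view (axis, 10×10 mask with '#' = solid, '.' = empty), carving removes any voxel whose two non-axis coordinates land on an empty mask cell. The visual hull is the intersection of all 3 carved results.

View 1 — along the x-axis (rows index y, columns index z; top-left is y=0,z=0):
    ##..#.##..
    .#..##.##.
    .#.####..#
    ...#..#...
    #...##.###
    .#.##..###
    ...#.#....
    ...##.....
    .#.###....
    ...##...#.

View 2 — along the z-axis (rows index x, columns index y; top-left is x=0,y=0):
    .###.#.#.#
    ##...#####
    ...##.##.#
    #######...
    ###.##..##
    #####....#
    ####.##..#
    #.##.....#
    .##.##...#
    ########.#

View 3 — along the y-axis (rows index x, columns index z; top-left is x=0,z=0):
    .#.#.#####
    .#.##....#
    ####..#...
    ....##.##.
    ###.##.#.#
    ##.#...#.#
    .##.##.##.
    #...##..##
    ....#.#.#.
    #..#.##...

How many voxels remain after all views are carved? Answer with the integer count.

voxel count = 145

before carving: 1000 voxels (10×10×10)
step 1: project along x, AND mask (41/100) → |grid| = 410
step 2: project along z, AND mask (63/100) → |grid| = 268
step 3: project along y, AND mask (50/100) → |grid| = 145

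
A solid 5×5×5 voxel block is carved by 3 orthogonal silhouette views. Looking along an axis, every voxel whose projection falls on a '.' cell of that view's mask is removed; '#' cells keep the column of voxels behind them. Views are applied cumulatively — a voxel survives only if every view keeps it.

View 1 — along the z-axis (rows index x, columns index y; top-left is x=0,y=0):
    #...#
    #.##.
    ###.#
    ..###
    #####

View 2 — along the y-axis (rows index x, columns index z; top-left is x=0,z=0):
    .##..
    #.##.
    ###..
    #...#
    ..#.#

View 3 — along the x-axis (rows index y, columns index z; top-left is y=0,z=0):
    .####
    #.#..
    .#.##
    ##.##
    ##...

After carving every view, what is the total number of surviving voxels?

full grid |V| = 125
  1. axis=2 (XY plane), |mask|=17  ⇒  voxels=85
  2. axis=1 (XZ plane), |mask|=12  ⇒  voxels=41
  3. axis=0 (YZ plane), |mask|=15  ⇒  voxels=24

remaining voxels: 24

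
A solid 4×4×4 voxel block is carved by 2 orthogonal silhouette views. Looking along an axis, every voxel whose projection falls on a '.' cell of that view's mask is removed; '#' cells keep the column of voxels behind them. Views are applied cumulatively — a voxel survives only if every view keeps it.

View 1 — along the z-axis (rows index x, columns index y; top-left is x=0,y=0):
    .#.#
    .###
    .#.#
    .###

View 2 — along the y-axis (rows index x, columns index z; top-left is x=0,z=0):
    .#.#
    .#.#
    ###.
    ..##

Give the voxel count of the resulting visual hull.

22 voxels

full grid |V| = 64
  1. axis=2 (XY plane), |mask|=10  ⇒  voxels=40
  2. axis=1 (XZ plane), |mask|=9  ⇒  voxels=22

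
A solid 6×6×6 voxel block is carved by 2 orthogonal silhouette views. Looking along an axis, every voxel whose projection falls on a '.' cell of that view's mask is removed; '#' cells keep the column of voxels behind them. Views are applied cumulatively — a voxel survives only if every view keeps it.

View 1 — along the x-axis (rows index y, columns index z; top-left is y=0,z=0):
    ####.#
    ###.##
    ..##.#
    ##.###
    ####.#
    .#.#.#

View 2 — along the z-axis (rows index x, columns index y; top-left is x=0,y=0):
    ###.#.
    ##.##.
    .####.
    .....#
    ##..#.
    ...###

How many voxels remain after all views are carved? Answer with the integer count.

|visual hull| = 87

before carving: 216 voxels (6×6×6)
  1. axis=0 (YZ plane), |mask|=26  ⇒  voxels=156
  2. axis=2 (XY plane), |mask|=19  ⇒  voxels=87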